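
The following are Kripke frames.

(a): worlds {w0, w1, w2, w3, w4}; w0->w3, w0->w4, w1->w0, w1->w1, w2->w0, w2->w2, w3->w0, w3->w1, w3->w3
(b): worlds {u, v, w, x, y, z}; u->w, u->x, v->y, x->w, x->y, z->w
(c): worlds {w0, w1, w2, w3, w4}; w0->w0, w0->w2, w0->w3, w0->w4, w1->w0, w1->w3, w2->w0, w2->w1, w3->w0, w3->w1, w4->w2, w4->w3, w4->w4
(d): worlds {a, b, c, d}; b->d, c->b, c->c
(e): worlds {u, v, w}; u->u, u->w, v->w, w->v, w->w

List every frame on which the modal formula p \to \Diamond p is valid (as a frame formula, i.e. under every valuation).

The schema corresponds to reflexivity: \forall x Rxx.
(a): fails — world w0 does not see itself.
(b): fails — world u does not see itself.
(c): fails — world w1 does not see itself.
(d): fails — world a does not see itself.
(e): fails — world v does not see itself.

none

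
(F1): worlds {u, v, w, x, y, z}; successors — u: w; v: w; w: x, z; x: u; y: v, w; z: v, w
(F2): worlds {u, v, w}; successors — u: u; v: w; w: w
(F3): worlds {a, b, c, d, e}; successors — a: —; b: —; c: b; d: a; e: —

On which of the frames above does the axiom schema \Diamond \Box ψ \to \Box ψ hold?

(F2)

Frame correspondent (Sahlqvist): \forall x \forall y \forall z (Rxy \wedge Rxz \to Ryz) — i.e. the Euclidean property.
(F1): fails — Ruw and Ruw but not Rww.
(F2): holds.
(F3): fails — Rcb and Rcb but not Rbb.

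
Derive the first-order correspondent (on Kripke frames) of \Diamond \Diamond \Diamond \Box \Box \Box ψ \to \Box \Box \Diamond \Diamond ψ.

This is a Sahlqvist (Geach-type) schema ◇^3□^3ψ → □^2◇^2ψ.
Minimal-valuation argument: fix x; take any y with xR^3y and any z with xR^2z. Set V(ψ) to the set of worlds R-reachable from y in exactly 3 steps. Then □^3ψ holds at y, so the antecedent holds at x; validity forces ◇^2ψ at z, giving a w with zR^2w and yR^3w.
First-order correspondent: \forall x \forall y \forall z ((x R^3 y \wedge x R^2 z) \to \exists w (y R^3 w \wedge z R^2 w)).

\forall x \forall y \forall z ((x R^3 y \wedge x R^2 z) \to \exists w (y R^3 w \wedge z R^2 w))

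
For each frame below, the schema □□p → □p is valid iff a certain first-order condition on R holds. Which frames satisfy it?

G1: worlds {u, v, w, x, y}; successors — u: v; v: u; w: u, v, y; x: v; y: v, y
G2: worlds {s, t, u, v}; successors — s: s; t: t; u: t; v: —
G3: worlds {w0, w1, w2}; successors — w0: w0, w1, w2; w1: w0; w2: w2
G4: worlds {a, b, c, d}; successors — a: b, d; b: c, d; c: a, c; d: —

This is the axiom for density; its first-order frame correspondent is ∀x ∀y (Rxy → ∃z (Rxz ∧ Rzy)).
G1: fails — Ruv but no z with Ruz and Rzv.
G2: satisfies the condition.
G3: satisfies the condition.
G4: fails — Rab but no z with Raz and Rzb.
Valid on: G2, G3.

G2, G3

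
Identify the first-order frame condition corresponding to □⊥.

□⊥ is valid iff no world has any successor (otherwise □⊥ fails at any world with one).
The converse is a direct semantic check.
Frame condition: ∀x ∀y ¬Rxy.

emptiness of R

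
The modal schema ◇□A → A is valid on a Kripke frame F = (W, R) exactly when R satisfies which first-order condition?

This is frame-equivalent to A → □◇A (substitute ¬A for A and contrapose).
Suppose A→□◇A is valid. Take Rxy and set V(A)={x}. Then A at x, so □◇A at x, so ◇A at y, so some z with Ryz has A; z=x, i.e. Ryx.

Symmetry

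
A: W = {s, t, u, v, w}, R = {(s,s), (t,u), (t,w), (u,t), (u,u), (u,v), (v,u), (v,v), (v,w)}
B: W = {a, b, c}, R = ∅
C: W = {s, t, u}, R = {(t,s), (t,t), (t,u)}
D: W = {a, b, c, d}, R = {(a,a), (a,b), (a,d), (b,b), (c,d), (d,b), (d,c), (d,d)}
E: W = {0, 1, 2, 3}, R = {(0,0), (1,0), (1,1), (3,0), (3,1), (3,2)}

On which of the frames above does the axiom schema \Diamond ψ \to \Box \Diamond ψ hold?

B

The schema corresponds to the Euclidean property: \forall x \forall y \forall z (Rxy \wedge Rxz \to Ryz).
A: fails — Rtw and Rtw but not Rww.
B: holds.
C: fails — Rtu and Rtt but not Rut.
D: fails — Rab and Raa but not Rba.
E: fails — R10 and R11 but not R01.
Valid on: B.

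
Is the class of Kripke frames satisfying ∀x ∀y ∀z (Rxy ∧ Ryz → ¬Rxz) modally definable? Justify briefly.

Not definable by any modal formula

Any modally definable frame class is closed under surjective bounded morphisms.
The 5-cycle (worlds 0,1,2,3,4 with 0→1→2→3→4→0) is intransitive. Mapping every world to a single reflexive point • is a surjective bounded morphism; the reflexive point is not intransitive (R••∧R•• but R••).
Hence intransitivity is not modally definable.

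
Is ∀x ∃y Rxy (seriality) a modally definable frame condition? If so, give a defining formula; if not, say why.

This is a Sahlqvist condition; the D axiom □q → ◇q defines it.
Suppose □q→◇q is valid. At any x set V(q)=W. Then □q at x, so ◇q at x, so x has a successor.

Yes — defined by □q → ◇q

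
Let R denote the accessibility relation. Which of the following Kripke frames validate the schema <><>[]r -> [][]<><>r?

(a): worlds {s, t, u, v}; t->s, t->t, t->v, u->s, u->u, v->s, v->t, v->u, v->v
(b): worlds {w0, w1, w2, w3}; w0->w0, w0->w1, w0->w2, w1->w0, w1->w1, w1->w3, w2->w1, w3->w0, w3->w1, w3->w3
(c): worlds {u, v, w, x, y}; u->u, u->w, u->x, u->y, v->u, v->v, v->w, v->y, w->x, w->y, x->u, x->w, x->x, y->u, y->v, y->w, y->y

(b), (c)

The schema corresponds to a generalized confluence (Geach) condition: forall x forall y forall z ((x R^2 y & x R^2 z) -> exists w (yRw & z R^2 w)).
(a): fails — tR²s, tR²s but no w with sRw and sR²w.
(b): satisfies the condition.
(c): satisfies the condition.
Valid on: (b), (c).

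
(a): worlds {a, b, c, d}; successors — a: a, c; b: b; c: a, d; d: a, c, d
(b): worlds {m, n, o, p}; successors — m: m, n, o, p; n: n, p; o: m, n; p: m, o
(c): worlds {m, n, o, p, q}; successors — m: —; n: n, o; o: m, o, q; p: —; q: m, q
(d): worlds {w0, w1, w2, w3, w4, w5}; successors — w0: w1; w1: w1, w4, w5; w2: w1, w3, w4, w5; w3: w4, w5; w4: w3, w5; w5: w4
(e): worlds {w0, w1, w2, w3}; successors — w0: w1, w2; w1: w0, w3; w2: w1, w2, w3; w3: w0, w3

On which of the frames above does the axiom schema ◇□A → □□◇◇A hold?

Frame correspondent (Sahlqvist): ∀x ∀y ∀z ((xRy ∧ xR²z) → ∃w (yRw ∧ zR²w)) — i.e. a generalized confluence (Geach) condition.
(a): holds.
(b): holds.
(c): fails — nRn, nR²m but no w with nRw and mR²w.
(d): fails — w1Rw5, w1R²w5 but no w with w5Rw and w5R²w.
(e): holds.
Valid on: (a), (b), (e).

(a), (b), (e)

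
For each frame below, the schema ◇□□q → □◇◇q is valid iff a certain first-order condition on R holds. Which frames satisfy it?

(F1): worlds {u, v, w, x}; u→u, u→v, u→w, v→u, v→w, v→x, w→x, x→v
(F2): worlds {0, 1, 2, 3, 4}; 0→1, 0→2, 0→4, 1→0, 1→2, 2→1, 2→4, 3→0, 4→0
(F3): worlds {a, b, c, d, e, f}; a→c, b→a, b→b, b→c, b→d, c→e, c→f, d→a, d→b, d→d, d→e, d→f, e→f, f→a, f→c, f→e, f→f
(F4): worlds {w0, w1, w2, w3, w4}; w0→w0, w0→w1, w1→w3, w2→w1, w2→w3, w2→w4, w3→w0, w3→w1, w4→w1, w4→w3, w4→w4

(F2), (F3), (F4)

The schema corresponds to a generalized confluence (Geach) condition: ∀x ∀y ∀z ((xRy ∧ xRz) → ∃w (yR²w ∧ zR²w)).
(F1): fails — vRw, vRx but no t with wR²t and xR²t.
(F2): satisfies the condition.
(F3): satisfies the condition.
(F4): satisfies the condition.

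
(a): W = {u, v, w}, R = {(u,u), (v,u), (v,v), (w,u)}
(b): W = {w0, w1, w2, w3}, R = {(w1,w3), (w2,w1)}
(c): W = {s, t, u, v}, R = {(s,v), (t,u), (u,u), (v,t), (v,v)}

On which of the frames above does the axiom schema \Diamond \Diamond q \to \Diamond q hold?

This is the axiom for transitivity; its first-order frame correspondent is \forall x \forall y \forall z (Rxy \wedge Ryz \to Rxz).
(a): holds.
(b): fails — Rw2w1 and Rw1w3 but not Rw2w3.
(c): fails — Rvt and Rtu but not Rvu.
Valid on: (a).

(a)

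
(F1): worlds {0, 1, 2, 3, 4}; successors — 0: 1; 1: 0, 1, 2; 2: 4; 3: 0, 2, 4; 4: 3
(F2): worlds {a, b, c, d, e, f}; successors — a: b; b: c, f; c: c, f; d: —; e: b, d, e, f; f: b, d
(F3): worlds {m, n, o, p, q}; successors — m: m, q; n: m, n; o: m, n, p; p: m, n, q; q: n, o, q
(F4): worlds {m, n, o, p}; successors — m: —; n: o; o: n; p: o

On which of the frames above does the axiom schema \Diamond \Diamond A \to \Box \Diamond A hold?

(F4)

This is the axiom for a generalized confluence (Geach) condition; its first-order frame correspondent is \forall x \forall y \forall z ((x R^2 y \wedge xRz) \to \exists w (y = w \wedge zRw)).
(F1): fails — 1R²0, 1R0 but no w with 0=w and 0Rw.
(F2): fails — bR²b, bRc but no w with b=w and cRw.
(F3): fails — mR²m, mRq but no w with m=w and qRw.
(F4): ✓.
Valid on: (F4).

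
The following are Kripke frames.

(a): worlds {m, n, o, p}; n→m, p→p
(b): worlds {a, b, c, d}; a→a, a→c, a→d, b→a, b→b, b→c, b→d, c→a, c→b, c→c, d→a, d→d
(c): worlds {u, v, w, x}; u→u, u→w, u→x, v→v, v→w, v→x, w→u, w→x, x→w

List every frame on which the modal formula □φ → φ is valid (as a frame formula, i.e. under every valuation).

(b)

Frame correspondent (Sahlqvist): ∀x Rxx — i.e. reflexivity.
(a): fails — world m does not see itself.
(b): condition met.
(c): fails — world w does not see itself.
Valid on: (b).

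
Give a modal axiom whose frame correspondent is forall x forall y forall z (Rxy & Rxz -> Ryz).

◇s → □◇s

This is the Euclidean property; the standard corresponding axiom is 5: ◇s → □◇s.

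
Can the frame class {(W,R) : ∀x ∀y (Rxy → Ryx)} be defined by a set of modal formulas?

Yes: it is symmetry, defined by the B schema p → □◇p.
Suppose p→□◇p is valid. Take Rxy and set V(p)={x}. Then p at x, so □◇p at x, so ◇p at y, so some z with Ryz has p; z=x, i.e. Ryx.

Definable; p → □◇p defines it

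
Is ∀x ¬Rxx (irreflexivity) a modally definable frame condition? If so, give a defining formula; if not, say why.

Not definable by any modal formula

If a class were modally definable it would be closed under surjective bounded morphisms (Goldblatt–Thomason).
The 2-cycle (worlds 0,1 with 0→1→0) is irreflexive, and the map sending every world to a single reflexive point • is a surjective bounded morphism (forth: every edge maps to (•,•); back: every world has a successor). So any modal formula valid on the 2-cycle is also valid on the reflexive point, which is not irreflexive.
Hence irreflexivity is not modally definable.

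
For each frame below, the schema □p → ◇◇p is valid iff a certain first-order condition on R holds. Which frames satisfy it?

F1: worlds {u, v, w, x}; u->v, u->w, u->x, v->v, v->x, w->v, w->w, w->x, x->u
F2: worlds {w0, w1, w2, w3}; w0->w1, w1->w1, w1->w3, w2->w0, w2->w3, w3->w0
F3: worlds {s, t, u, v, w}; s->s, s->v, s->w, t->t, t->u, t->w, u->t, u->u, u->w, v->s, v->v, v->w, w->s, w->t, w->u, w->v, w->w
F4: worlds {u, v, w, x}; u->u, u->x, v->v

F3

This is the axiom for a generalized confluence (Geach) condition; its first-order frame correspondent is ∀x ∃w (xRw ∧ xR²w).
F1: fails — at x but no t with xRt and xR²t.
F2: fails — at w3 but no w with w3Rw and w3R²w.
F3: holds.
F4: fails — at w but no t with wRt and wR²t.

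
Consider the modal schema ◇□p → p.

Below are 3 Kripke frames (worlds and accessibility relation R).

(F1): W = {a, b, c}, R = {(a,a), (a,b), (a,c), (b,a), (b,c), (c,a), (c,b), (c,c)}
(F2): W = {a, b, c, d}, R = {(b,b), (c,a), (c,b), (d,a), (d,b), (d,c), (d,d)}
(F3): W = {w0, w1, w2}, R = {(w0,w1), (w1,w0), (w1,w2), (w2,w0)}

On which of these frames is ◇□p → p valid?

(F1)

Frame correspondent (Sahlqvist): ∀x ∀y (Rxy → Ryx) — i.e. symmetry.
(F1): holds.
(F2): fails — Rdc but not Rcd.
(F3): fails — Rw1w2 but not Rw2w1.
Valid on: (F1).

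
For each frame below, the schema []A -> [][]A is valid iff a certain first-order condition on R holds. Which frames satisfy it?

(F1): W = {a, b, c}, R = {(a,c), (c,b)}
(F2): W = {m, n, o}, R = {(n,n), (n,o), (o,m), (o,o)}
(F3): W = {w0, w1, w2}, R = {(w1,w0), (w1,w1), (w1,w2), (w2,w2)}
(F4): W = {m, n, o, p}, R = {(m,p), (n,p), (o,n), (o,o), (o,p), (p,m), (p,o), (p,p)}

(F3)

The schema corresponds to transitivity: forall x forall y forall z (Rxy & Ryz -> Rxz).
(F1): fails — Rac and Rcb but not Rab.
(F2): fails — Rno and Rom but not Rnm.
(F3): ✓.
(F4): fails — Rop and Rpm but not Rom.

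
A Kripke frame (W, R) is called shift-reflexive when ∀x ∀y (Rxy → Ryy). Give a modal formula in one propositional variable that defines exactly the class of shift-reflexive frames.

□(□ψ → ψ)

The condition is shift-reflexivity. The T□ schema □(□ψ → ψ) defines it.
Suppose □(□ψ→ψ) is valid. Take Rxy and set V(ψ)={w : Ryw}. Then at y, □ψ holds; since □(□ψ→ψ) at x, □ψ→ψ at y, so ψ at y, i.e. Ryy.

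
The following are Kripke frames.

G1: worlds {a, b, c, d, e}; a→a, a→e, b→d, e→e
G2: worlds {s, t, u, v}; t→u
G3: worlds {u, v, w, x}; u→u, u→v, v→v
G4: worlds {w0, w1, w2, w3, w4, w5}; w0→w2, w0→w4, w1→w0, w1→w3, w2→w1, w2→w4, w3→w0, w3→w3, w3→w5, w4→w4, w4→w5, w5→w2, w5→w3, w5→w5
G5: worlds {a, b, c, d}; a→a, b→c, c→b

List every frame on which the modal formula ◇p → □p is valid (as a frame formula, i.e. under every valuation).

This is the axiom for partial functionality; its first-order frame correspondent is ∀x ∀y ∀z (Rxy ∧ Rxz → y = z).
G1: fails — a sees both a and e.
G2: condition met.
G3: fails — u sees both u and v.
G4: fails — w0 sees both w2 and w4.
G5: condition met.
Valid on: G2, G5.

G2, G5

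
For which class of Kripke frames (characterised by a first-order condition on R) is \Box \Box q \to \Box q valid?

density

This is the C4 axiom.
Its frame correspondent is density — \forall x \forall y (Rxy \to \exists z (Rxz \wedge Rzy)).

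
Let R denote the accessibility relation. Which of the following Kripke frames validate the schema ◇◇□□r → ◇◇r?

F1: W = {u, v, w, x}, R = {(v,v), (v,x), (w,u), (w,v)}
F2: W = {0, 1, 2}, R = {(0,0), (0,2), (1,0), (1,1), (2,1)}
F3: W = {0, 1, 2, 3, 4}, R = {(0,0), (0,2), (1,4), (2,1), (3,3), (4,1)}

This is the axiom for a generalized confluence (Geach) condition; its first-order frame correspondent is ∀x ∀y (xR²y → ∃w (yR²w ∧ xR²w)).
F1: fails — vR²x but no t with xR²t and vR²t.
F2: condition met.
F3: fails — 0R²2 but no w with 2R²w and 0R²w.

F2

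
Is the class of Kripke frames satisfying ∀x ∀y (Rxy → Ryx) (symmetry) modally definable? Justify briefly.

Yes, by r → □◇r

This is a Sahlqvist condition; the B axiom r → □◇r defines it.
Suppose r→□◇r is valid. Take Rxy and set V(r)={x}. Then r at x, so □◇r at x, so ◇r at y, so some z with Ryz has r; z=x, i.e. Ryx.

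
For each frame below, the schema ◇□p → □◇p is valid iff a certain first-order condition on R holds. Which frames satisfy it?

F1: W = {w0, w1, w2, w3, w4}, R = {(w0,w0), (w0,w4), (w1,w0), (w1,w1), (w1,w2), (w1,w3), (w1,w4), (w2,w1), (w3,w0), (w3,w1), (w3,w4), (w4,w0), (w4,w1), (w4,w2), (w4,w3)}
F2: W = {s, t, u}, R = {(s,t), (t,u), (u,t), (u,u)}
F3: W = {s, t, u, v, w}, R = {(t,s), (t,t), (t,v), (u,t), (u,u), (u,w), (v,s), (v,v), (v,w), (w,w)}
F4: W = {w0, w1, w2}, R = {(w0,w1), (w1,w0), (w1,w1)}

The schema corresponds to convergence: ∀x ∀y ∀z (Rxy ∧ Rxz → ∃w (Ryw ∧ Rzw)).
F1: fails — Rw1w2 and Rw1w0 but w2 and w0 have no common successor.
F2: satisfies the condition.
F3: fails — Rtv and Rts but v and s have no common successor.
F4: satisfies the condition.
Valid on: F2, F4.

F2, F4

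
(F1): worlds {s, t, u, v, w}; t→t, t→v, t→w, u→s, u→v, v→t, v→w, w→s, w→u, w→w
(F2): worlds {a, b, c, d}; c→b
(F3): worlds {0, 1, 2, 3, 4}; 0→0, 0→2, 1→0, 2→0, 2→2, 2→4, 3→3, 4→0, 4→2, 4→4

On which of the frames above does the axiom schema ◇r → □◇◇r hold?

(F3)

Frame correspondent (Sahlqvist): ∀x ∀y ∀z ((xRy ∧ xRz) → ∃w (y = w ∧ zR²w)) — i.e. a generalized confluence (Geach) condition.
(F1): fails — tRt, tRw but no w* with t=w* and wR²w*.
(F2): fails — cRb, cRb but no w with b=w and bR²w.
(F3): ✓.
Valid on: (F3).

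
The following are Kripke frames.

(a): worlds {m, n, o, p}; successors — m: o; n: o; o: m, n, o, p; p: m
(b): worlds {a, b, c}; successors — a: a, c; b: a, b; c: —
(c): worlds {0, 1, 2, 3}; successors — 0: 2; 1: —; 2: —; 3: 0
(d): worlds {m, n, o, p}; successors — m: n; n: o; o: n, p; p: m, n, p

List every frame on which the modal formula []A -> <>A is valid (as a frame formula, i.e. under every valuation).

This is the axiom for seriality; its first-order frame correspondent is forall x exists y Rxy.
(a): ✓.
(b): fails — world c has no successor.
(c): fails — world 1 has no successor.
(d): ✓.
Valid on: (a), (d).

(a), (d)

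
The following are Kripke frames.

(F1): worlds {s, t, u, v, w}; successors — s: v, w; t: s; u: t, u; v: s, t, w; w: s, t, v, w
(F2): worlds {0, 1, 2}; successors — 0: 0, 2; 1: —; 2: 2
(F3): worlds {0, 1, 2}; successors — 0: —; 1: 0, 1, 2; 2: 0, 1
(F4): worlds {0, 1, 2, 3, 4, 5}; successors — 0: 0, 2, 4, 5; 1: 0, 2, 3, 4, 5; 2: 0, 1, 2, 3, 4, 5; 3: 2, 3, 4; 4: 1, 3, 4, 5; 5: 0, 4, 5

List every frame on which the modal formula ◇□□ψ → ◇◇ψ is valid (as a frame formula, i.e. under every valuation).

This is the axiom for a generalized confluence (Geach) condition; its first-order frame correspondent is ∀x ∀y (xRy → ∃w (yR²w ∧ xR²w)).
(F1): fails — uRt but no w* with tR²w* and uR²w*.
(F2): condition met.
(F3): fails — 1R0 but no w with 0R²w and 1R²w.
(F4): condition met.
Valid on: (F2), (F4).

(F2), (F4)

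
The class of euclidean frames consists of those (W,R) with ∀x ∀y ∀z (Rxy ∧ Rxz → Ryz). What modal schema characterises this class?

This is the Euclidean property; the standard corresponding axiom is 5: ◇p → □◇p.

◇p → □◇p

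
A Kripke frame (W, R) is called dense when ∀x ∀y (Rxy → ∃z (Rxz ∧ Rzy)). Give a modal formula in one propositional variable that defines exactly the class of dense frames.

A defining formula is □□r → □r (the C4 axiom).
Suppose □□r→□r is valid. Take Rxy and set V(r)={w : xR²w}. Then □□r at x, so □r at x, so r at y, i.e. ∃z(Rxz∧Rzy).

□□r → □r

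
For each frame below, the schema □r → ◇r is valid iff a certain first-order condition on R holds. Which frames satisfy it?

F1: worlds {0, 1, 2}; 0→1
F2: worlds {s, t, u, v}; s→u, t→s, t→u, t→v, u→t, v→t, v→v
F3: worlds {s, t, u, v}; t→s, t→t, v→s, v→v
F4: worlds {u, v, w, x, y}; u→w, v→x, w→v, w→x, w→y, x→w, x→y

This is the axiom for seriality; its first-order frame correspondent is ∀x ∃y Rxy.
F1: fails — world 1 has no successor.
F2: satisfies the condition.
F3: fails — world s has no successor.
F4: fails — world y has no successor.
Valid on: F2.

F2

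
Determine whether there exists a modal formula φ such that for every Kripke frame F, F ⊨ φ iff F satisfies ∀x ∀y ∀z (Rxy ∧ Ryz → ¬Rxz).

Not definable by any modal formula

If a class were modally definable it would be closed under surjective bounded morphisms (Goldblatt–Thomason).
The 3-cycle (worlds w0,w1,w2 with w0→w1→w2→w0) is intransitive. Mapping every world to a single reflexive point • is a surjective bounded morphism; the reflexive point is not intransitive (R••∧R•• but R••).
So no modal formula (or set of formulas) defines exactly the intransitive frames.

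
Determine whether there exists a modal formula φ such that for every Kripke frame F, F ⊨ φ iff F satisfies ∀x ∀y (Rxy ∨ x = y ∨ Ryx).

If a class were modally definable it would be closed under disjoint unions (Goldblatt–Thomason).
Take 3 disjoint single-world reflexive frames: each is trivially connected, but their disjoint union has 3 worlds with no edge between distinct components, so it is not connected.
So the class is not modally definable.

No — not modally definable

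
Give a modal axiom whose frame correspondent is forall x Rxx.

□q → q

This is reflexivity; the standard corresponding axiom is T: □q → q.
Suppose □q→q is valid. At any x set V(q)={w : Rxw}. Then □q holds at x, so q holds at x, i.e. Rxx.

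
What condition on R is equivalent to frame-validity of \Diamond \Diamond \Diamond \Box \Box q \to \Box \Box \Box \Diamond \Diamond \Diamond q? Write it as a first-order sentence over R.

\forall x \forall y \forall z ((x R^3 y \wedge x R^3 z) \to \exists w (y R^2 w \wedge z R^3 w))

This is a Sahlqvist (Geach-type) schema ◇^3□^2q → □^3◇^3q.
Minimal-valuation argument: fix x; take any y with xR^3y and any z with xR^3z. Set V(q) to the set of worlds R-reachable from y in exactly 2 steps. Then □^2q holds at y, so the antecedent holds at x; validity forces ◇^3q at z, giving a w with zR^3w and yR^2w.
First-order correspondent: \forall x \forall y \forall z ((x R^3 y \wedge x R^3 z) \to \exists w (y R^2 w \wedge z R^3 w)).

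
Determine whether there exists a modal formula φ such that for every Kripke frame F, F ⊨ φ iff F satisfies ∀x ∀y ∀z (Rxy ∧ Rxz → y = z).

Yes: it is partial functionality, defined by the CD schema ◇r → □r.
Suppose ◇r→□r is valid. Take Rxy, Rxz and set V(r)={y}. Then ◇r at x, so □r at x, so r at z, i.e. z=y.

Yes, by ◇r → □r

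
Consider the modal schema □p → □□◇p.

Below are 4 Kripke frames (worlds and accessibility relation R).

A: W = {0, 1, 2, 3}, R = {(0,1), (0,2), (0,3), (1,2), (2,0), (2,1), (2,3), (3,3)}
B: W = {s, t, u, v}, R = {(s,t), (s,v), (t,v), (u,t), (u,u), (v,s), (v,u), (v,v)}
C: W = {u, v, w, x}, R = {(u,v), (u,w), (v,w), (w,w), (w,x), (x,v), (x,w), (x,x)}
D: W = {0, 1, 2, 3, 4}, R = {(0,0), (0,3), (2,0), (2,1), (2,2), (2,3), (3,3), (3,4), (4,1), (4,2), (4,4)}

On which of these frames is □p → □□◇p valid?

C

This is the axiom for a generalized confluence (Geach) condition; its first-order frame correspondent is ∀x ∀z (xR²z → ∃w (xRw ∧ zRw)).
A: fails — 1R²3 but no w with 1Rw and 3Rw.
B: fails — tR²u but no w with tRw and uRw.
C: holds.
D: fails — 0R²4 but no w with 0Rw and 4Rw.
Valid on: C.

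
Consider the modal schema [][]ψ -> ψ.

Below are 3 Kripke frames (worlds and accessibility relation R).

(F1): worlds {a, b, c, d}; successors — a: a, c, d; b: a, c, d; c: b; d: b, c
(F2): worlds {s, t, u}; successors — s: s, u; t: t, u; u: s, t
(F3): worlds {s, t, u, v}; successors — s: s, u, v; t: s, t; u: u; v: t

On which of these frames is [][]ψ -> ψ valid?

(F1), (F2)

This is the axiom for a generalized confluence (Geach) condition; its first-order frame correspondent is forall x exists w (x R^2 w & x = w).
(F1): ✓.
(F2): ✓.
(F3): fails — at v but no w with vR²w and v=w.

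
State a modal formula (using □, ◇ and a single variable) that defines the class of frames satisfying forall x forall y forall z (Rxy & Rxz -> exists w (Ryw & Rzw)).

◇□r → □◇r

This is convergence; the standard corresponding axiom is .2: ◇□r → □◇r.
Suppose ◇□r→□◇r is valid. Take Rxy, Rxz and set V(r)={w : Ryw}. Then □r at y so ◇□r at x, so □◇r at x, so ◇r at z, giving w with Rzw and Ryw.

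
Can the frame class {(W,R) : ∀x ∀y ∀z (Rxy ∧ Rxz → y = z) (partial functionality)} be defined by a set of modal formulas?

Yes, by ◇p → □p

The condition is partial functionality. A defining modal formula is ◇p → □p.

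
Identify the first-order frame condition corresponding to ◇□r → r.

Equivalently (dual form): r → □◇r.
Suppose r→□◇r is valid. Take Rxy and set V(r)={x}. Then r at x, so □◇r at x, so ◇r at y, so some z with Ryz has r; z=x, i.e. Ryx.

symmetry: ∀x ∀y (Rxy → Ryx)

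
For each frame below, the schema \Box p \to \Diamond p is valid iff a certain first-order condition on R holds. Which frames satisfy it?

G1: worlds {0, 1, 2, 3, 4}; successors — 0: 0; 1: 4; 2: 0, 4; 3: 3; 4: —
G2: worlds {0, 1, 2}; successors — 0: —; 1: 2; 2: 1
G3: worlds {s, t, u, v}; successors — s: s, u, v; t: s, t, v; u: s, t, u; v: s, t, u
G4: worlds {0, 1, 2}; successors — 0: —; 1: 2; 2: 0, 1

G3

This is the axiom for seriality; its first-order frame correspondent is \forall x \exists y Rxy.
G1: fails — world 4 has no successor.
G2: fails — world 0 has no successor.
G3: condition met.
G4: fails — world 0 has no successor.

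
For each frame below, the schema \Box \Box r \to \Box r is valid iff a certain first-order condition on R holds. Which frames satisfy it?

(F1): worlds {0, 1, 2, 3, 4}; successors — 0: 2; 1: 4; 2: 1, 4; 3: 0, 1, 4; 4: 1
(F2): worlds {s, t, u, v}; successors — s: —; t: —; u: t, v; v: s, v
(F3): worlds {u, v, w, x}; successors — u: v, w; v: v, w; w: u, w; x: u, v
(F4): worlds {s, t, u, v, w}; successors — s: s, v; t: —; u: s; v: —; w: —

Frame correspondent (Sahlqvist): \forall x \forall y (Rxy \to \exists z (Rxz \wedge Rzy)) — i.e. density.
(F1): fails — R02 but no z with R0z and Rz2.
(F2): fails — Rut but no z with Ruz and Rzt.
(F3): fails — Rxu but no z with Rxz and Rzu.
(F4): condition met.

(F4)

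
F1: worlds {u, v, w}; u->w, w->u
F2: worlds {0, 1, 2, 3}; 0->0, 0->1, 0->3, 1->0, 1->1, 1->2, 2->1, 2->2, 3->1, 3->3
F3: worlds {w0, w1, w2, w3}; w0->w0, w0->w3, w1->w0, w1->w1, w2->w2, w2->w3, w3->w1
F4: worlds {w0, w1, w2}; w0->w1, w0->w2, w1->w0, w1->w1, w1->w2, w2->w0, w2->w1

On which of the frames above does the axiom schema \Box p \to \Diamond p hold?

F2, F3, F4

This is the axiom for seriality; its first-order frame correspondent is \forall x \exists y Rxy.
F1: fails — world v has no successor.
F2: ✓.
F3: ✓.
F4: ✓.
Valid on: F2, F3, F4.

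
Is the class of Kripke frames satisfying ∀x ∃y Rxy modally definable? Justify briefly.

Definable; □p → ◇p defines it

The condition is seriality. A defining modal formula is □p → ◇p.
Suppose □p→◇p is valid. At any x set V(p)=W. Then □p at x, so ◇p at x, so x has a successor.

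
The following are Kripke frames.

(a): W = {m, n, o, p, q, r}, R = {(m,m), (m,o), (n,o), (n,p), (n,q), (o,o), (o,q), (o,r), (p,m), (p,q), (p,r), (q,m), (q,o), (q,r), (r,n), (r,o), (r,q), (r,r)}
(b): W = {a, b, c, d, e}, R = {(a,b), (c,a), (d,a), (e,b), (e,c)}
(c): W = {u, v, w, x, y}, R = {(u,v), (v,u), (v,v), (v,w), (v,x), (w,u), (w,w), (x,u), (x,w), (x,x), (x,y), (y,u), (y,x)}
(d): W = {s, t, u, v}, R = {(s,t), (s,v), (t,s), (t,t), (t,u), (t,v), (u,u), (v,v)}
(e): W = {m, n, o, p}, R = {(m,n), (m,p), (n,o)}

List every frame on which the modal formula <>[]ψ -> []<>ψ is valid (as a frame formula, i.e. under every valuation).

This is the axiom for convergence; its first-order frame correspondent is forall x forall y forall z (Rxy & Rxz -> exists w (Ryw & Rzw)).
(a): condition met.
(b): fails — Rab and Rab but b and b have no common successor.
(c): fails — Rvw and Rvu but w and u have no common successor.
(d): fails — Rtv and Rtu but v and u have no common successor.
(e): fails — Rmn and Rmp but n and p have no common successor.
Valid on: (a).

(a)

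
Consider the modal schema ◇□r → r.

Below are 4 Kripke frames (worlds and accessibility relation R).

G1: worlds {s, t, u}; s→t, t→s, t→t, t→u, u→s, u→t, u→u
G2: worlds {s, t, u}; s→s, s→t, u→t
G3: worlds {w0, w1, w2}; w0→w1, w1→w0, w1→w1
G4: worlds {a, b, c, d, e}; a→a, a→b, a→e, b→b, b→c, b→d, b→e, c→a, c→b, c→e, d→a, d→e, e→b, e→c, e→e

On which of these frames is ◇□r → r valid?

Frame correspondent (Sahlqvist): ∀x ∀y (Rxy → Ryx) — i.e. symmetry.
G1: fails — Rus but not Rsu.
G2: fails — Rut but not Rtu.
G3: satisfies the condition.
G4: fails — Rab but not Rba.
Valid on: G3.

G3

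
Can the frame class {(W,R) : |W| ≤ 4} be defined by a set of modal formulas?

No

If a class were modally definable it would be closed under disjoint unions (Goldblatt–Thomason).
Any modal formula valid on each of 5 disjoint one-world frames is valid on their disjoint union (validity is preserved under disjoint unions). Each one-world frame has |W|=1≤4, but the union has |W|=5.
So the class is not modally definable.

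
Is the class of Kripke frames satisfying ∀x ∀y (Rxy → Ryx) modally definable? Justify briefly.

This is a Sahlqvist condition; the B axiom r → □◇r defines it.
Suppose r→□◇r is valid. Take Rxy and set V(r)={x}. Then r at x, so □◇r at x, so ◇r at y, so some z with Ryz has r; z=x, i.e. Ryx.

Definable; r → □◇r defines it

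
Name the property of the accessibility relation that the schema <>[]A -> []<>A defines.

Convergence

Suppose ◇□A→□◇A is valid. Take Rxy, Rxz and set V(A)={w : Ryw}. Then □A at y so ◇□A at x, so □◇A at x, so ◇A at z, giving w with Rzw and Ryw.
Conversely, on a frame with convergence the schema holds at every world under every valuation.
Frame condition: forall x forall y forall z (Rxy & Rxz -> exists w (Ryw & Rzw)).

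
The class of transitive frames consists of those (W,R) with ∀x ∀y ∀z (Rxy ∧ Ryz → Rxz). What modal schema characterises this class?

□s → □□s

This is transitivity; the standard corresponding axiom is 4: □s → □□s.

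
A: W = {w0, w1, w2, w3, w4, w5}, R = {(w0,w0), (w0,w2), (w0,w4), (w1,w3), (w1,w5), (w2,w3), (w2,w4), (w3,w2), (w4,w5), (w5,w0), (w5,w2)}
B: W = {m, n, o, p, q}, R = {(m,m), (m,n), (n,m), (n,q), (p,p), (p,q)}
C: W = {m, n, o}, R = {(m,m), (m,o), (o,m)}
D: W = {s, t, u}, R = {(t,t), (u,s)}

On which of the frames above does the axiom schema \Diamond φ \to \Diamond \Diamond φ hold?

C

This is the axiom for a generalized confluence (Geach) condition; its first-order frame correspondent is \forall x \forall y (xRy \to \exists w (y = w \wedge x R^2 w)).
A: fails — w1Rw3 but no w with w3=w and w1R²w.
B: fails — nRq but no w with q=w and nR²w.
C: ✓.
D: fails — uRs but no w with s=w and uR²w.
Valid on: C.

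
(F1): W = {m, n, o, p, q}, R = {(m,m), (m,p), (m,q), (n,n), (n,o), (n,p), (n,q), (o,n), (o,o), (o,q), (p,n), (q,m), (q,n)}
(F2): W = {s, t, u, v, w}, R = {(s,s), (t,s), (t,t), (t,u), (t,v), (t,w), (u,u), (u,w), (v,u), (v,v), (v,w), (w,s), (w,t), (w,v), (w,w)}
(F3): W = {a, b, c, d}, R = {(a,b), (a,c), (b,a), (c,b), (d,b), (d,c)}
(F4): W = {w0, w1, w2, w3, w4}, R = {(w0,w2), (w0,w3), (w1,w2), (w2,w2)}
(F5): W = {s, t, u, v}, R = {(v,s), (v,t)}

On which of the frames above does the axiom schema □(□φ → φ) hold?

(F2)

Frame correspondent (Sahlqvist): ∀x ∀y (Rxy → Ryy) — i.e. shift-reflexivity.
(F1): fails — Rnq but not Rqq.
(F2): holds.
(F3): fails — Rdc but not Rcc.
(F4): fails — Rw0w3 but not Rw3w3.
(F5): fails — Rvt but not Rtt.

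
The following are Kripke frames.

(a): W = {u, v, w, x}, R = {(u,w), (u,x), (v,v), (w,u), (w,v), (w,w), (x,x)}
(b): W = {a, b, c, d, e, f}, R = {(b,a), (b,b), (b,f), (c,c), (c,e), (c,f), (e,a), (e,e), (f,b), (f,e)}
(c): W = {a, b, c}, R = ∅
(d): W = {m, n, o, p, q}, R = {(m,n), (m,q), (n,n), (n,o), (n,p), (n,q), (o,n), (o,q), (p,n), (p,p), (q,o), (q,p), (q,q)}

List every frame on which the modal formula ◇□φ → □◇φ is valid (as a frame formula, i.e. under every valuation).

Frame correspondent (Sahlqvist): ∀x ∀y ∀z (Rxy ∧ Rxz → ∃w (Ryw ∧ Rzw)) — i.e. convergence.
(a): fails — Ruw and Rux but w and x have no common successor.
(b): fails — Rbf and Rba but f and a have no common successor.
(c): holds.
(d): holds.
Valid on: (c), (d).

(c), (d)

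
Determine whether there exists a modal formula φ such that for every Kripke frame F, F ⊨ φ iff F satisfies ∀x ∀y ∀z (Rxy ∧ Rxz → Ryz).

Yes, by ◇r → □◇r

Yes: it is the Euclidean property, defined by the 5 schema ◇r → □◇r.
Suppose ◇r→□◇r is valid. Take Rxy, Rxz and set V(r)={y}. Then ◇r at x, so □◇r at x, so ◇r at z, so some w with Rzw has r; w=y, i.e. Rzy. By symmetry of the argument, Ryz.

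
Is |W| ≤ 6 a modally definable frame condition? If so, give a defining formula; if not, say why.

Any modally definable frame class is closed under disjoint unions.
Any modal formula valid on each of 7 disjoint one-world frames is valid on their disjoint union (validity is preserved under disjoint unions). Each one-world frame has |W|=1≤6, but the union has |W|=7.
So no modal formula (or set of formulas) defines exactly the |W|≤6 frames.

Not modally definable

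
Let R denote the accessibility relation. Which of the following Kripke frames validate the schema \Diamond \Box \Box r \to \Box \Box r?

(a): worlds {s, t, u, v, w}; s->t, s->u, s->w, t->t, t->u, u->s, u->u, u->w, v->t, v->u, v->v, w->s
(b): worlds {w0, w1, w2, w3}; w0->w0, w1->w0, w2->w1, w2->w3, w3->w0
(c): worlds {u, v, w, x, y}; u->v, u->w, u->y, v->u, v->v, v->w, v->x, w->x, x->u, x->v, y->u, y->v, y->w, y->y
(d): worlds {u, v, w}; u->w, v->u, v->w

This is the axiom for a generalized confluence (Geach) condition; its first-order frame correspondent is \forall x \forall y \forall z ((xRy \wedge x R^2 z) \to \exists w (y R^2 w \wedge z = w)).
(a): fails — sRw, sR²s but no w* with wR²w* and s=w*.
(b): condition met.
(c): fails — uRw, uR²w but no t with wR²t and w=t.
(d): fails — vRu, vR²w but no t with uR²t and w=t.

(b)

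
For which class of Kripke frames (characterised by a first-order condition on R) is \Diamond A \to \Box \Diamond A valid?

the Euclidean property: \forall x \forall y \forall z (Rxy \wedge Rxz \to Ryz)

Suppose ◇A→□◇A is valid. Take Rxy, Rxz and set V(A)={y}. Then ◇A at x, so □◇A at x, so ◇A at z, so some w with Rzw has A; w=y, i.e. Rzy. By symmetry of the argument, Ryz.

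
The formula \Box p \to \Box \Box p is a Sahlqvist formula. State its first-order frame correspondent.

Suppose □p→□□p is valid. Take Rxy, Ryz and set V(p)={w : Rxw}. Then □p at x, so □□p at x, so □p at y, so p at z, i.e. Rxz.
The converse is a direct semantic check.
So the correspondent is transitivity.

transitivity: \forall x \forall y \forall z (Rxy \wedge Ryz \to Rxz)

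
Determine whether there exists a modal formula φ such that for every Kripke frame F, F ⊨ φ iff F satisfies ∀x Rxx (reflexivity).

Definable; □q → q defines it

Yes: it is reflexivity, defined by the T schema □q → q.
Suppose □q→q is valid. At any x set V(q)={w : Rxw}. Then □q holds at x, so q holds at x, i.e. Rxx.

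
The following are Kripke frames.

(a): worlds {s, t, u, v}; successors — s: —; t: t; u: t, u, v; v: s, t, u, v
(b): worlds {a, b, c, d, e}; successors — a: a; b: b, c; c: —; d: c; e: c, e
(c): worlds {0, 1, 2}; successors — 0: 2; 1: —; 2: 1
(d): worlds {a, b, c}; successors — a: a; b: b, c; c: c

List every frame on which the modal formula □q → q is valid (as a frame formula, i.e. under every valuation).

This is the axiom for reflexivity; its first-order frame correspondent is ∀x Rxx.
(a): fails — world s does not see itself.
(b): fails — world c does not see itself.
(c): fails — world 0 does not see itself.
(d): condition met.
Valid on: (d).

(d)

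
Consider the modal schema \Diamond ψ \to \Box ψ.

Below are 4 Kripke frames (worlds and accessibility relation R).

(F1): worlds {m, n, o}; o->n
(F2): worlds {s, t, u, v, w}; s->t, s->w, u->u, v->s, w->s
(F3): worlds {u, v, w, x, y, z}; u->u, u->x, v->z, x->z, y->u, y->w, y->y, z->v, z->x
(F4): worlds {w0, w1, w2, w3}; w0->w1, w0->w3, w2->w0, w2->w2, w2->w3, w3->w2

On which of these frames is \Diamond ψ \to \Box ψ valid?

(F1)

The schema corresponds to partial functionality: \forall x \forall y \forall z (Rxy \wedge Rxz \to y = z).
(F1): ✓.
(F2): fails — s sees both t and w.
(F3): fails — u sees both u and x.
(F4): fails — w0 sees both w1 and w3.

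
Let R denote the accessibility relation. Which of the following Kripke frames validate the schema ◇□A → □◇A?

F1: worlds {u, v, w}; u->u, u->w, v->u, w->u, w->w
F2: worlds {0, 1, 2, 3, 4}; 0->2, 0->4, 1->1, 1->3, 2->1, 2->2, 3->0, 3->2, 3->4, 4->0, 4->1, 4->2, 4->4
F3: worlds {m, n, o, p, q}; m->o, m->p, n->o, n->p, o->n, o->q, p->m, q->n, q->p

The schema corresponds to convergence: ∀x ∀y ∀z (Rxy ∧ Rxz → ∃w (Ryw ∧ Rzw)).
F1: ✓.
F2: fails — R11 and R13 but 1 and 3 have no common successor.
F3: fails — Rmo and Rmp but o and p have no common successor.
Valid on: F1.

F1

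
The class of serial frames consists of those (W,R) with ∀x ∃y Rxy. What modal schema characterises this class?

□s → ◇s

This is seriality; the standard corresponding axiom is D: □s → ◇s.
Suppose □s→◇s is valid. At any x set V(s)=W. Then □s at x, so ◇s at x, so x has a successor.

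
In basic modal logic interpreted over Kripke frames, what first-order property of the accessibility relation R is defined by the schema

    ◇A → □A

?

Suppose ◇A→□A is valid. Take Rxy, Rxz and set V(A)={y}. Then ◇A at x, so □A at x, so A at z, i.e. z=y.
Conversely, any frame satisfying ∀x ∀y ∀z (Rxy ∧ Rxz → y = z) validates the schema.
So the correspondent is partial functionality.

partial functionality: ∀x ∀y ∀z (Rxy ∧ Rxz → y = z)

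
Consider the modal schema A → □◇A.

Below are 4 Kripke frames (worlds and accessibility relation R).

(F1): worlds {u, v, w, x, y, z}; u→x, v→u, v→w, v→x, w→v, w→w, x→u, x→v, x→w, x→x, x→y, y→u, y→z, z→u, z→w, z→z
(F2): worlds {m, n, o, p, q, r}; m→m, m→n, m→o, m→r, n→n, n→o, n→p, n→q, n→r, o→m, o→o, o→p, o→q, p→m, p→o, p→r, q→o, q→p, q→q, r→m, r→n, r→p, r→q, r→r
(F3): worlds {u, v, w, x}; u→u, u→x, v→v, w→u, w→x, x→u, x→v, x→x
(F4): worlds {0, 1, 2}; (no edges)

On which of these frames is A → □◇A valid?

(F4)

Frame correspondent (Sahlqvist): ∀x ∀y (Rxy → Ryx) — i.e. symmetry.
(F1): fails — Rxw but not Rwx.
(F2): fails — Rpm but not Rmp.
(F3): fails — Rwu but not Ruw.
(F4): satisfies the condition.
Valid on: (F4).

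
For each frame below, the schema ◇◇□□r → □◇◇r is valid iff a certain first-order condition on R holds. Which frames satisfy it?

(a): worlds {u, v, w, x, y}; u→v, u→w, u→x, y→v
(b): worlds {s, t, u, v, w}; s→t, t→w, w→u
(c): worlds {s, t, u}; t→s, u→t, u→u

Frame correspondent (Sahlqvist): ∀x ∀y ∀z ((xR²y ∧ xRz) → ∃w (yR²w ∧ zR²w)) — i.e. a generalized confluence (Geach) condition.
(a): condition met.
(b): fails — sR²w, sRt but no w* with wR²w* and tR²w*.
(c): fails — uR²s, uRt but no w with sR²w and tR²w.

(a)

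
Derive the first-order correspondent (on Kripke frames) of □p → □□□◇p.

∀x ∀z (xR³z → ∃w (xRw ∧ zRw))

This is a Sahlqvist (Geach-type) schema ◇^0□^1p → □^3◇^1p.
Minimal-valuation argument: fix x; take any y with xR^0y and any z with xR^3z. Set V(p) to the set of worlds R-reachable from y in exactly 1 step. Then □^1p holds at y, so the antecedent holds at x; validity forces ◇^1p at z, giving a w with zR^1w and yR^1w.
First-order correspondent: ∀x ∀z (xR³z → ∃w (xRw ∧ zRw)).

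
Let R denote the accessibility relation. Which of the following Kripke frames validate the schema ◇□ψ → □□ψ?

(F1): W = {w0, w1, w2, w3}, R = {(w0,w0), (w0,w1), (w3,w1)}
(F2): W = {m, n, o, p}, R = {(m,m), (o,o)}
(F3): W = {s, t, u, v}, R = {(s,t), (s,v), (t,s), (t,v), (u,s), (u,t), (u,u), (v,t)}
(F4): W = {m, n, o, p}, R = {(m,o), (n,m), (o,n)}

Frame correspondent (Sahlqvist): ∀x ∀y ∀z ((xRy ∧ xR²z) → ∃w (yRw ∧ z = w)) — i.e. a generalized confluence (Geach) condition.
(F1): fails — w0Rw1, w0R²w0 but no w with w1Rw and w0=w.
(F2): satisfies the condition.
(F3): fails — sRt, sR²t but no w with tRw and t=w.
(F4): satisfies the condition.
Valid on: (F2), (F4).

(F2), (F4)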